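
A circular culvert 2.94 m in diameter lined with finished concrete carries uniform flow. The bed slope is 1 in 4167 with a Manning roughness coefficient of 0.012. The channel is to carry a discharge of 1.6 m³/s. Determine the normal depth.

Manning's equation rearranged: A R^(2/3) = nQ / (1·√S) = 0.012 × 1.6 / (√0.00024) = 1.239.
Trying y = 1.11 m: A R^(2/3) = 1.675 — too large.
Trying y = 0.807 m: A R^(2/3) = 0.9106 — too small.
Trying y = 0.946 m: A R^(2/3) = 1.239 — ≈ 1.239.

y_n = 0.946 m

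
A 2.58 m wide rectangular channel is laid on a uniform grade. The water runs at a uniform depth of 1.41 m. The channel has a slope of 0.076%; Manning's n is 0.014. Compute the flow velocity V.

Flow area A = b·y = 2.58 × 1.41 = 3.638 m². Wetted perimeter P = b + 2y = 2.58 + 2×1.41 = 5.4 m.
Hydraulic radius R = A/P = 3.638/5.4 = 0.6737 m.
From Manning's equation, V = (1/n) R^(2/3) S^(1/2) = (1/0.014) × 0.6737^(2/3) × 0.00076^(1/2) = 1.51 m/s.

V = 1.51 m/s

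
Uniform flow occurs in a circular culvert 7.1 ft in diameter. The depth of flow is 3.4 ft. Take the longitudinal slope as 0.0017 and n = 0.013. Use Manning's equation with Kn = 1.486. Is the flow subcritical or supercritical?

For a circular section of diameter D = 7.1 ft at depth y = 3.4 ft, the central angle is θ = 2 arccos(1 − 2y/D) = 3.057 rad. Then A = (D²/8)(θ − sin θ) = 18.73 ft² and P = Dθ/2 = 10.85 ft.
Hydraulic radius R = A/P = 18.73/10.85 = 1.726 ft.
V = (1.486/n) R^(2/3) √S = (1.486/0.013) × 1.726^(2/3) × √0.0017 = 6.781 ft/s. Hydraulic depth D_h = A/T = 18.73/7.094 = 2.641 ft.
Froude number Fr = V/√(g·D_h) = 6.781/√(32.2×2.641) = 0.735, which is less than 1, so the flow is subcritical.

subcritical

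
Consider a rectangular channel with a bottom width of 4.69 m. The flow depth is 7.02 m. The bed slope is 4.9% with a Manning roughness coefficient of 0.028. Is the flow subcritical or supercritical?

Flow area A = b·y = 4.69 × 7.02 = 32.92 m². Wetted perimeter P = b + 2y = 4.69 + 2×7.02 = 18.73 m.
Hydraulic radius R = A/P = 32.92/18.73 = 1.758 m.
V = (1/n) R^(2/3) √S = (1/0.028) × 1.758^(2/3) × √0.049 = 11.51 m/s. Hydraulic depth D_h = A/T = 32.92/4.69 = 7.02 m.
Froude number Fr = V/√(g·D_h) = 11.51/√(9.81×7.02) = 1.39, which is greater than 1, so the flow is supercritical.

supercritical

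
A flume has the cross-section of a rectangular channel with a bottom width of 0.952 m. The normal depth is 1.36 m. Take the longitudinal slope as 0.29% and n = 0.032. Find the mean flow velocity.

Flow area A = b·y = 0.952 × 1.36 = 1.295 m². Wetted perimeter P = b + 2y = 0.952 + 2×1.36 = 3.672 m.
Hydraulic radius R = A/P = 1.295/3.672 = 0.3526 m.
From Manning's equation, V = (1/n) R^(2/3) S^(1/2) = (1/0.032) × 0.3526^(2/3) × 0.0029^(1/2) = 0.84 m/s.

V = 0.84 m/s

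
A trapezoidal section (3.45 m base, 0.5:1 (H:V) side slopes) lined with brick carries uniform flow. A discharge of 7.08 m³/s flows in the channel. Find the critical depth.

At critical depth, Q² T / (g A³) = 1, i.e. A³/T = Q²/g = 7.08²/9.81 = 5.11.
Try y = 0.506 m: A³/T = 1.663 — low.
Try y = 0.863 m: A³/T = 8.715 — high.
Try y = 0.727 m: A³/T = 5.102 — matches.

y_c = 0.727 m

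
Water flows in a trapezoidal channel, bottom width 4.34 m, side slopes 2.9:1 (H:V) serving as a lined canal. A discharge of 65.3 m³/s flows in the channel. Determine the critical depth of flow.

y_c = 1.91 m

At critical depth, Q² T / (g A³) = 1, i.e. A³/T = Q²/g = 65.3²/9.81 = 434.7.
At y = 1.7 m: A³/T = 275.6 — low.
At y = 2.28 m: A³/T = 886.5 — high.
At y = 1.91 m: A³/T = 435.7 — close enough.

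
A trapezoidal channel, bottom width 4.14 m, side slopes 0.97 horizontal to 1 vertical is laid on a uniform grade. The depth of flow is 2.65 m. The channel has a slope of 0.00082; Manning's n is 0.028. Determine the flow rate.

With bottom width b = 4.14 m and side slope z = 0.97: A = (b + zy)y = (4.14 + 0.97×2.65)×2.65 = 17.78 m²; P = b + 2y√(1+z²) = 4.14 + 2×2.65×1.393 = 11.52 m.
Hydraulic radius R = A/P = 17.78/11.52 = 1.543 m.
Manning's equation: Q = (1/n) A R^(2/3) S^(1/2) = (1/0.028) × 17.78 × 1.543^(2/3) × 0.00082^(1/2) = 24.3 m³/s.

Q = 24.3 m³/s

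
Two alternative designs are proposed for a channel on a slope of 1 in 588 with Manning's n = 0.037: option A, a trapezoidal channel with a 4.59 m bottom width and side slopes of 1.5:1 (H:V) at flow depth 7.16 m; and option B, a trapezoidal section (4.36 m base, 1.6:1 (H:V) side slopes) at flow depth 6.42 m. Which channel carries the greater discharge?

Channel A: With bottom width b = 4.59 m and side slope z = 1.5: A = (b + zy)y = (4.59 + 1.5×7.16)×7.16 = 109.8 m²; P = b + 2y√(1+z²) = 4.59 + 2×7.16×1.803 = 30.41 m. Hydraulic radius R = A/P = 109.8/30.41 = 3.61 m. Q_A = (1/0.037)·109.8·3.61^(2/3)·√0.001701 = 287.9 m³/s.
Channel B: With bottom width b = 4.36 m and side slope z = 1.6: A = (b + zy)y = (4.36 + 1.6×6.42)×6.42 = 93.94 m²; P = b + 2y√(1+z²) = 4.36 + 2×6.42×1.887 = 28.59 m. Hydraulic radius R = A/P = 93.94/28.59 = 3.286 m. Q_B = (1/0.037)·93.94·3.286^(2/3)·√0.001701 = 231.4 m³/s.
Q_A = 287.9 m³/s vs Q_B = 231.4 m³/s, so channel A carries more.

channel A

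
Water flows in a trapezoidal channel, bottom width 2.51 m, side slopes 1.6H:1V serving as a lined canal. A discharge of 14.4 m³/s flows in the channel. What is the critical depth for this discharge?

At critical depth, Q² T / (g A³) = 1, i.e. A³/T = Q²/g = 14.4²/9.81 = 21.14.
Trying y = 0.91 m: A³/T = 8.67 — low.
Trying y = 1.34 m: A³/T = 35.68 — high.
Trying y = 1.16 m: A³/T = 20.88 — matches.

y_c = 1.16 m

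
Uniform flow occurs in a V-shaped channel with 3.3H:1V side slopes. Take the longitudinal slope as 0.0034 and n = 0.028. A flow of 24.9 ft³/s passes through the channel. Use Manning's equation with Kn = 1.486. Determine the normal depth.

y_n = 1.68 ft

Manning's equation rearranged: A R^(2/3) = nQ / (1.486·√S) = 0.028 × 24.9 / (1.486 × √0.0034) = 8.046.
Trying y = 1.42 ft: A R^(2/3) = 5.143 — too small.
Trying y = 2.11 ft: A R^(2/3) = 14.79 — too large.
Trying y = 1.68 ft: A R^(2/3) = 8.053 — ≈ 8.046.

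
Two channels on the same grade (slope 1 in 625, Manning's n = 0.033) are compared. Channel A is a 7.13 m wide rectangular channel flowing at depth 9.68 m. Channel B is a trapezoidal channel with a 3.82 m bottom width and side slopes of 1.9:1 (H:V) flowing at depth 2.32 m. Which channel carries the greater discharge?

channel A

Channel A: Flow area A = b·y = 7.13 × 9.68 = 69.02 m². Wetted perimeter P = b + 2y = 7.13 + 2×9.68 = 26.49 m. Hydraulic radius R = A/P = 69.02/26.49 = 2.605 m. Q_A = (1/0.033)·69.02·2.605^(2/3)·√0.0016 = 158.4 m³/s.
Channel B: With bottom width b = 3.82 m and side slope z = 1.9: A = (b + zy)y = (3.82 + 1.9×2.32)×2.32 = 19.09 m²; P = b + 2y√(1+z²) = 3.82 + 2×2.32×2.147 = 13.78 m. Hydraulic radius R = A/P = 19.09/13.78 = 1.385 m. Q_B = (1/0.033)·19.09·1.385^(2/3)·√0.0016 = 28.75 m³/s.
Q_A = 158.4 m³/s vs Q_B = 28.75 m³/s, so channel A carries more.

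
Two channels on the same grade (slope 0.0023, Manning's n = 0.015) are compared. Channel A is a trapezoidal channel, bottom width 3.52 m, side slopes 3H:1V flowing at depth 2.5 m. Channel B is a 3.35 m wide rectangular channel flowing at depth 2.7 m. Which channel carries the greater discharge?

channel A

Channel A: With bottom width b = 3.52 m and side slope z = 3: A = (b + zy)y = (3.52 + 3×2.5)×2.5 = 27.55 m²; P = b + 2y√(1+z²) = 3.52 + 2×2.5×3.162 = 19.33 m. Hydraulic radius R = A/P = 27.55/19.33 = 1.425 m. Q_A = (1/0.015)·27.55·1.425^(2/3)·√0.0023 = 111.5 m³/s.
Channel B: Flow area A = b·y = 3.35 × 2.7 = 9.045 m². Wetted perimeter P = b + 2y = 3.35 + 2×2.7 = 8.75 m. Hydraulic radius R = A/P = 9.045/8.75 = 1.034 m. Q_B = (1/0.015)·9.045·1.034^(2/3)·√0.0023 = 29.57 m³/s.
Q_A = 111.5 m³/s vs Q_B = 29.57 m³/s, so channel A carries more.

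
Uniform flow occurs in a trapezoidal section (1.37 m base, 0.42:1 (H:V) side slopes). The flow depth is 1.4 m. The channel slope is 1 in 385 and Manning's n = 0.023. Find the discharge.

With bottom width b = 1.37 m and side slope z = 0.42: A = (b + zy)y = (1.37 + 0.42×1.4)×1.4 = 2.741 m²; P = b + 2y√(1+z²) = 1.37 + 2×1.4×1.085 = 4.407 m.
Hydraulic radius R = A/P = 2.741/4.407 = 0.622 m.
Manning's equation: Q = (1/n) A R^(2/3) S^(1/2) = (1/0.023) × 2.741 × 0.622^(2/3) × 0.002597^(1/2) = 4.43 m³/s.

Q = 4.43 m³/s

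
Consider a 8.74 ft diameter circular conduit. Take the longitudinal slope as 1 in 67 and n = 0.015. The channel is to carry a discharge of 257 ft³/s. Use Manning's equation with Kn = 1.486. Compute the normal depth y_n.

Manning's equation rearranged: A R^(2/3) = nQ / (1.486·√S) = 0.015 × 257 / (1.486 × √0.01493) = 21.23.
At y = 3.26 ft: A R^(2/3) = 29.92 — high.
At y = 1.85 ft: A R^(2/3) = 9.921 — low.
At y = 2.72 ft: A R^(2/3) = 21.24 — ≈ 21.23.

y_n = 2.72 ft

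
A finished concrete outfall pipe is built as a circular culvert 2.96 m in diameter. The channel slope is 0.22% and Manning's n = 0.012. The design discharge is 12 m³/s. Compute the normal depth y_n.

Manning's equation rearranged: A R^(2/3) = nQ / (1·√S) = 0.012 × 12 / (√0.0022) = 3.07.
Trying y = 1.23 m: A R^(2/3) = 2.033 — low.
Trying y = 1.94 m: A R^(2/3) = 4.309 — high.
Trying y = 1.56 m: A R^(2/3) = 3.075 — matches.

y_n = 1.56 m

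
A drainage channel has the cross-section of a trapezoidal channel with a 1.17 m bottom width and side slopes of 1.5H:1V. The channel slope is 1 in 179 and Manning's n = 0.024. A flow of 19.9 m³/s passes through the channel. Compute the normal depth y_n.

Manning's equation rearranged: A R^(2/3) = nQ / (1·√S) = 0.024 × 19.9 / (√0.005587) = 6.39.
Trying y = 1.4 m: A R^(2/3) = 3.733 — short.
Trying y = 2 m: A R^(2/3) = 8.313 — over.
Trying y = 1.78 m: A R^(2/3) = 6.375 — matches.

y_n = 1.78 m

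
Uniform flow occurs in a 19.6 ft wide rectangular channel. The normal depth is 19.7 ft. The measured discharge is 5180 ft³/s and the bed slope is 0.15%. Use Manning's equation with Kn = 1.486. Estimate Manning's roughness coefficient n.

Flow area A = b·y = 19.6 × 19.7 = 386.1 ft². Wetted perimeter P = b + 2y = 19.6 + 2×19.7 = 59 ft.
Hydraulic radius R = A/P = 386.1/59 = 6.544 ft.
Rearranging Manning's equation: n = (1.486/Q) A R^(2/3) S^(1/2) = (1.486/5180) × 386.1 × 6.544^(2/3) × √0.0015 = 0.015.

n = 0.015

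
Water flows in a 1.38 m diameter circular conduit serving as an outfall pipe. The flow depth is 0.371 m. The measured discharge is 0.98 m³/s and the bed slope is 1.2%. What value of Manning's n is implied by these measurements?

For a circular section of diameter D = 1.38 m at depth y = 0.371 m, the central angle is θ = 2 arccos(1 − 2y/D) = 2.18 rad. Then A = (D²/8)(θ − sin θ) = 0.3239 m² and P = Dθ/2 = 1.504 m.
Hydraulic radius R = A/P = 0.3239/1.504 = 0.2153 m.
Rearranging Manning's equation: n = (1/Q) A R^(2/3) S^(1/2) = (1/0.98) × 0.3239 × 0.2153^(2/3) × √0.012 = 0.013.

n = 0.013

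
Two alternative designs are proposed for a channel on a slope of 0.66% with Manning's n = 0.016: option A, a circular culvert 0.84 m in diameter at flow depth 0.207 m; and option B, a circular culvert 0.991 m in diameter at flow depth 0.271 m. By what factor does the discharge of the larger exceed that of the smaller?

Channel A: For a circular section of diameter D = 0.84 m at depth y = 0.207 m, the central angle is θ = 2 arccos(1 − 2y/D) = 2.078 rad. Then A = (D²/8)(θ − sin θ) = 0.1062 m² and P = Dθ/2 = 0.8727 m. Hydraulic radius R = A/P = 0.1062/0.8727 = 0.1217 m. Q_A = (1/0.016)·0.1062·0.1217^(2/3)·√0.0066 = 0.1323 m³/s.
Channel B: For a circular section of diameter D = 0.991 m at depth y = 0.271 m, the central angle is θ = 2 arccos(1 − 2y/D) = 2.201 rad. Then A = (D²/8)(θ − sin θ) = 0.171 m² and P = Dθ/2 = 1.091 m. Hydraulic radius R = A/P = 0.171/1.091 = 0.1568 m. Q_B = (1/0.016)·0.171·0.1568^(2/3)·√0.0066 = 0.2526 m³/s.
The larger discharge is 0.2526 m³/s and the smaller is 0.1323 m³/s; the ratio is 1.91.

1.91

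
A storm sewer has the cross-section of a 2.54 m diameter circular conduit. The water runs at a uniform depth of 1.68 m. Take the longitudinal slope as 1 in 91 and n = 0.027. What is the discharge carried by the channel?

Q = 11.3 m³/s

For a circular section of diameter D = 2.54 m at depth y = 1.68 m, the central angle is θ = 2 arccos(1 − 2y/D) = 3.799 rad. Then A = (D²/8)(θ − sin θ) = 3.557 m² and P = Dθ/2 = 4.825 m.
Hydraulic radius R = A/P = 3.557/4.825 = 0.7371 m.
Manning's equation: Q = (1/n) A R^(2/3) S^(1/2) = (1/0.027) × 3.557 × 0.7371^(2/3) × 0.01099^(1/2) = 11.3 m³/s.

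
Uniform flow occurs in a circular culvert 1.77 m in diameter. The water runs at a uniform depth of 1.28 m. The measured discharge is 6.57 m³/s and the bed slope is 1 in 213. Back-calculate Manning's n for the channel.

For a circular section of diameter D = 1.77 m at depth y = 1.28 m, the central angle is θ = 2 arccos(1 − 2y/D) = 4.067 rad. Then A = (D²/8)(θ − sin θ) = 1.905 m² and P = Dθ/2 = 3.599 m.
Hydraulic radius R = A/P = 1.905/3.599 = 0.5294 m.
Rearranging Manning's equation: n = (1/Q) A R^(2/3) S^(1/2) = (1/6.57) × 1.905 × 0.5294^(2/3) × √0.004695 = 0.013.

n = 0.013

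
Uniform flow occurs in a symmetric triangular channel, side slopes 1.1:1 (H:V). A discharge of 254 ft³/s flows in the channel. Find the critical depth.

y_c = 5.06 ft

At critical depth, Q² T / (g A³) = 1, i.e. A³/T = Q²/g = 254²/32.2 = 2004.
Try y = 4.42 ft: A³/T = 1021 — too small.
Try y = 6.06 ft: A³/T = 4944 — too large.
Try y = 5.06 ft: A³/T = 2007 — matches.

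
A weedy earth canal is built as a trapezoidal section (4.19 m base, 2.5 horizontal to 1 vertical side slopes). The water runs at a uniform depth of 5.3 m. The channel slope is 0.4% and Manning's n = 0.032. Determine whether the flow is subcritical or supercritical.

subcritical

With bottom width b = 4.19 m and side slope z = 2.5: A = (b + zy)y = (4.19 + 2.5×5.3)×5.3 = 92.43 m²; P = b + 2y√(1+z²) = 4.19 + 2×5.3×2.693 = 32.73 m.
Hydraulic radius R = A/P = 92.43/32.73 = 2.824 m.
V = (1/n) R^(2/3) √S = (1/0.032) × 2.824^(2/3) × √0.004 = 3.949 m/s. Hydraulic depth D_h = A/T = 92.43/30.69 = 3.012 m.
Froude number Fr = V/√(g·D_h) = 3.949/√(9.81×3.012) = 0.726, which is less than 1, so the flow is subcritical.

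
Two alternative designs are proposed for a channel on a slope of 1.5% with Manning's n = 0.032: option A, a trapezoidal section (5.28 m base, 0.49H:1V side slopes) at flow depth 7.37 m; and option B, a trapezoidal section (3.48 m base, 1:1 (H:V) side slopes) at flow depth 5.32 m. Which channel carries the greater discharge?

channel A

Channel A: With bottom width b = 5.28 m and side slope z = 0.49: A = (b + zy)y = (5.28 + 0.49×7.37)×7.37 = 65.53 m²; P = b + 2y√(1+z²) = 5.28 + 2×7.37×1.114 = 21.69 m. Hydraulic radius R = A/P = 65.53/21.69 = 3.021 m. Q_A = (1/0.032)·65.53·3.021^(2/3)·√0.015 = 524.1 m³/s.
Channel B: With bottom width b = 3.48 m and side slope z = 1: A = (b + zy)y = (3.48 + 1×5.32)×5.32 = 46.82 m²; P = b + 2y√(1+z²) = 3.48 + 2×5.32×1.414 = 18.53 m. Hydraulic radius R = A/P = 46.82/18.53 = 2.527 m. Q_B = (1/0.032)·46.82·2.527^(2/3)·√0.015 = 332.4 m³/s.
Q_A = 524.1 m³/s vs Q_B = 332.4 m³/s, so channel A carries more.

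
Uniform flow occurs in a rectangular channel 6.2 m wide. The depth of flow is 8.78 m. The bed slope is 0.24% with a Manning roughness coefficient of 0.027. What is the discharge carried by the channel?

Q = 172 m³/s

Flow area A = b·y = 6.2 × 8.78 = 54.44 m². Wetted perimeter P = b + 2y = 6.2 + 2×8.78 = 23.76 m.
Hydraulic radius R = A/P = 54.44/23.76 = 2.291 m.
Manning's equation: Q = (1/n) A R^(2/3) S^(1/2) = (1/0.027) × 54.44 × 2.291^(2/3) × 0.0024^(1/2) = 172 m³/s.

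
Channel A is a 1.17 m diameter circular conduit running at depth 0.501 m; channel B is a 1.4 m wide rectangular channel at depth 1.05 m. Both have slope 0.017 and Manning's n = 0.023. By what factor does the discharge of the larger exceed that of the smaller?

Channel A: For a circular section of diameter D = 1.17 m at depth y = 0.501 m, the central angle is θ = 2 arccos(1 − 2y/D) = 2.853 rad. Then A = (D²/8)(θ − sin θ) = 0.4396 m² and P = Dθ/2 = 1.669 m. Hydraulic radius R = A/P = 0.4396/1.669 = 0.2634 m. Q_A = (1/0.023)·0.4396·0.2634^(2/3)·√0.017 = 1.024 m³/s.
Channel B: Flow area A = b·y = 1.4 × 1.05 = 1.47 m². Wetted perimeter P = b + 2y = 1.4 + 2×1.05 = 3.5 m. Hydraulic radius R = A/P = 1.47/3.5 = 0.42 m. Q_B = (1/0.023)·1.47·0.42^(2/3)·√0.017 = 4.674 m³/s.
The larger discharge is 4.674 m³/s and the smaller is 1.024 m³/s; the ratio is 4.56.

4.56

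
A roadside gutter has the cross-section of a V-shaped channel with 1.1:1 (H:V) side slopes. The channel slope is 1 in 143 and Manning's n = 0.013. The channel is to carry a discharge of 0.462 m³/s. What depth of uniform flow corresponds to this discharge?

y_n = 0.461 m

Manning's equation rearranged: A R^(2/3) = nQ / (1·√S) = 0.013 × 0.462 / (√0.006993) = 0.07182.
At y = 0.339 m: A R^(2/3) = 0.03167 — short.
At y = 0.515 m: A R^(2/3) = 0.0966 — over.
At y = 0.461 m: A R^(2/3) = 0.0719 — matches.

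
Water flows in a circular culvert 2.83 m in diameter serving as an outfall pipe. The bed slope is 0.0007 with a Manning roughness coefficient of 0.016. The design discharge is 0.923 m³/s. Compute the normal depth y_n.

Manning's equation rearranged: A R^(2/3) = nQ / (1·√S) = 0.016 × 0.923 / (√0.0007) = 0.5582.
At y = 0.548 m: A R^(2/3) = 0.4096 — short.
At y = 0.795 m: A R^(2/3) = 0.8607 — over.
At y = 0.639 m: A R^(2/3) = 0.5585 — matches.

y_n = 0.639 m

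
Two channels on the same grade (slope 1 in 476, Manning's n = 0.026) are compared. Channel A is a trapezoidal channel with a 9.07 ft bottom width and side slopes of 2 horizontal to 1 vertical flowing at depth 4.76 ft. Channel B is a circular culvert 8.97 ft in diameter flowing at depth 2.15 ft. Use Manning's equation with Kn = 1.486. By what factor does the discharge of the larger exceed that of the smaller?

13.2

Channel A: With bottom width b = 9.07 ft and side slope z = 2: A = (b + zy)y = (9.07 + 2×4.76)×4.76 = 88.49 ft²; P = b + 2y√(1+z²) = 9.07 + 2×4.76×2.236 = 30.36 ft. Hydraulic radius R = A/P = 88.49/30.36 = 2.915 ft. Q_A = (1.486/0.026)·88.49·2.915^(2/3)·√0.002101 = 473 ft³/s.
Channel B: For a circular section of diameter D = 8.97 ft at depth y = 2.15 ft, the central angle is θ = 2 arccos(1 − 2y/D) = 2.046 rad. Then A = (D²/8)(θ − sin θ) = 11.64 ft² and P = Dθ/2 = 9.178 ft. Hydraulic radius R = A/P = 11.64/9.178 = 1.268 ft. Q_B = (1.486/0.026)·11.64·1.268^(2/3)·√0.002101 = 35.73 ft³/s.
The larger discharge is 473 ft³/s and the smaller is 35.73 ft³/s; the ratio is 13.2.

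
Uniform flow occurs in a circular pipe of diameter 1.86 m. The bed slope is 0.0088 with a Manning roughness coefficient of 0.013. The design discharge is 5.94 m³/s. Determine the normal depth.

Manning's equation rearranged: A R^(2/3) = nQ / (1·√S) = 0.013 × 5.94 / (√0.0088) = 0.8232.
At y = 0.8 m: A R^(2/3) = 0.6268 — short.
At y = 0.935 m: A R^(2/3) = 0.8229 — ≈ 0.8232.

y_n = 0.935 m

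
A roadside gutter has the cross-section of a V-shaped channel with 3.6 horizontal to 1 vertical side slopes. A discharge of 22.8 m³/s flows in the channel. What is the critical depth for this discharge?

y_c = 1.52 m

At critical depth, Q² T / (g A³) = 1, i.e. A³/T = Q²/g = 22.8²/9.81 = 52.99.
Try y = 1.31 m: A³/T = 25 — short.
Try y = 1.67 m: A³/T = 84.17 — over.
Try y = 1.52 m: A³/T = 52.58 — ≈ 52.99.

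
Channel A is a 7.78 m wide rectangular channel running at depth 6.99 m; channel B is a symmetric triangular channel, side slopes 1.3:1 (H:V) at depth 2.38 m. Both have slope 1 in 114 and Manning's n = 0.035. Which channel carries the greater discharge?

Channel A: Flow area A = b·y = 7.78 × 6.99 = 54.38 m². Wetted perimeter P = b + 2y = 7.78 + 2×6.99 = 21.76 m. Hydraulic radius R = A/P = 54.38/21.76 = 2.499 m. Q_A = (1/0.035)·54.38·2.499^(2/3)·√0.008772 = 268 m³/s.
Channel B: For a triangular section with side slope z = 1.3: A = zy² = 1.3×2.38² = 7.364 m²; P = 2y√(1+z²) = 2×2.38×1.64 = 7.807 m. Hydraulic radius R = A/P = 7.364/7.807 = 0.9432 m. Q_B = (1/0.035)·7.364·0.9432^(2/3)·√0.008772 = 18.95 m³/s.
Q_A = 268 m³/s vs Q_B = 18.95 m³/s, so channel A carries more.

channel A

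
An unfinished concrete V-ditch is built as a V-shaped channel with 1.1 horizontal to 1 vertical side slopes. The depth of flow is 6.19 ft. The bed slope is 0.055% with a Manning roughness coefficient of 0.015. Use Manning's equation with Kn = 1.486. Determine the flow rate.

For a triangular section with side slope z = 1.1: A = zy² = 1.1×6.19² = 42.15 ft²; P = 2y√(1+z²) = 2×6.19×1.487 = 18.4 ft.
Hydraulic radius R = A/P = 42.15/18.4 = 2.29 ft.
Manning's equation: Q = (1.486/n) A R^(2/3) S^(1/2) = (1.486/0.015) × 42.15 × 2.29^(2/3) × 0.00055^(1/2) = 170 ft³/s.

Q = 170 ft³/s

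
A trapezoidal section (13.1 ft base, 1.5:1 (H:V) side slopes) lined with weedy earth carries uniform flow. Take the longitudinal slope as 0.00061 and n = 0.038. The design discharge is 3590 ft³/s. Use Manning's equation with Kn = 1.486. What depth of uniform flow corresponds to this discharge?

y_n = 19.3 ft

Manning's equation rearranged: A R^(2/3) = nQ / (1.486·√S) = 0.038 × 3590 / (1.486 × √0.00061) = 3717.
Try y = 21.2 ft: A R^(2/3) = 4602 — too large.
Try y = 17.3 ft: A R^(2/3) = 2912 — too small.
Try y = 19.3 ft: A R^(2/3) = 3720 — close enough.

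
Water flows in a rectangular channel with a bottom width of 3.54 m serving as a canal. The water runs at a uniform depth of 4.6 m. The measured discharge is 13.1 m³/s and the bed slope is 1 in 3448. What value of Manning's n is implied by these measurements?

Flow area A = b·y = 3.54 × 4.6 = 16.28 m². Wetted perimeter P = b + 2y = 3.54 + 2×4.6 = 12.74 m.
Hydraulic radius R = A/P = 16.28/12.74 = 1.278 m.
Rearranging Manning's equation: n = (1/Q) A R^(2/3) S^(1/2) = (1/13.1) × 16.28 × 1.278^(2/3) × √0.00029 = 0.0249.

n = 0.0249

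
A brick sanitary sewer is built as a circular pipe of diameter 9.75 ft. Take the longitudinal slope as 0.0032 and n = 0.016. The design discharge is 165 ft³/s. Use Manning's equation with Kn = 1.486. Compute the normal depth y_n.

y_n = 3.2 ft

Manning's equation rearranged: A R^(2/3) = nQ / (1.486·√S) = 0.016 × 165 / (1.486 × √0.0032) = 31.41.
Try y = 3.54 ft: A R^(2/3) = 38.09 — too large.
Try y = 2.54 ft: A R^(2/3) = 20.1 — too small.
Try y = 3.2 ft: A R^(2/3) = 31.47 — ≈ 31.41.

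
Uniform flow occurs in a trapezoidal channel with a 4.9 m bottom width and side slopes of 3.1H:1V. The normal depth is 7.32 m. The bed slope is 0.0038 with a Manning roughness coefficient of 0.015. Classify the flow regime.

supercritical

With bottom width b = 4.9 m and side slope z = 3.1: A = (b + zy)y = (4.9 + 3.1×7.32)×7.32 = 202 m²; P = b + 2y√(1+z²) = 4.9 + 2×7.32×3.257 = 52.59 m.
Hydraulic radius R = A/P = 202/52.59 = 3.841 m.
V = (1/n) R^(2/3) √S = (1/0.015) × 3.841^(2/3) × √0.0038 = 10.08 m/s. Hydraulic depth D_h = A/T = 202/50.28 = 4.017 m.
Froude number Fr = V/√(g·D_h) = 10.08/√(9.81×4.017) = 1.61, which is greater than 1, so the flow is supercritical.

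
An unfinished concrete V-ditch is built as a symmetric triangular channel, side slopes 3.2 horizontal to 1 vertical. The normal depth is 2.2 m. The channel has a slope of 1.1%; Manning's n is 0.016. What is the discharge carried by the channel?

Q = 105 m³/s

For a triangular section with side slope z = 3.2: A = zy² = 3.2×2.2² = 15.49 m²; P = 2y√(1+z²) = 2×2.2×3.353 = 14.75 m.
Hydraulic radius R = A/P = 15.49/14.75 = 1.05 m.
Manning's equation: Q = (1/n) A R^(2/3) S^(1/2) = (1/0.016) × 15.49 × 1.05^(2/3) × 0.011^(1/2) = 105 m³/s.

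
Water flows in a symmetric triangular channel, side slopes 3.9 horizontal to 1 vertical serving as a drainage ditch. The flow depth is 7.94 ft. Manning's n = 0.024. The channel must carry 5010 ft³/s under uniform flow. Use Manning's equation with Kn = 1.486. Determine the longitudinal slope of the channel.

For a triangular section with side slope z = 3.9: A = zy² = 3.9×7.94² = 245.9 ft²; P = 2y√(1+z²) = 2×7.94×4.026 = 63.94 ft.
Hydraulic radius R = A/P = 245.9/63.94 = 3.846 ft.
From Manning's equation, S = [nQ / (1.486 A R^(2/3))]² = [0.024 × 5010 / (1.486 × 245.9 × 3.846^(2/3))]² = 0.018.

S = 0.018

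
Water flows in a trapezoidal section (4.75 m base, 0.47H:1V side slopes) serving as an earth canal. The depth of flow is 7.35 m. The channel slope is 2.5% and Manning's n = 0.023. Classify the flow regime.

supercritical

With bottom width b = 4.75 m and side slope z = 0.47: A = (b + zy)y = (4.75 + 0.47×7.35)×7.35 = 60.3 m²; P = b + 2y√(1+z²) = 4.75 + 2×7.35×1.105 = 20.99 m.
Hydraulic radius R = A/P = 60.3/20.99 = 2.873 m.
V = (1/n) R^(2/3) √S = (1/0.023) × 2.873^(2/3) × √0.025 = 13.89 m/s. Hydraulic depth D_h = A/T = 60.3/11.66 = 5.172 m.
Froude number Fr = V/√(g·D_h) = 13.89/√(9.81×5.172) = 1.95, which is greater than 1, so the flow is supercritical.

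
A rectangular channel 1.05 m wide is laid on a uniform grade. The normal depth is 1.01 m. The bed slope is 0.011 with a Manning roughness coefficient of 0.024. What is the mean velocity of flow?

Flow area A = b·y = 1.05 × 1.01 = 1.06 m². Wetted perimeter P = b + 2y = 1.05 + 2×1.01 = 3.07 m.
Hydraulic radius R = A/P = 1.06/3.07 = 0.3454 m.
From Manning's equation, V = (1/n) R^(2/3) S^(1/2) = (1/0.024) × 0.3454^(2/3) × 0.011^(1/2) = 2.15 m/s.

V = 2.15 m/s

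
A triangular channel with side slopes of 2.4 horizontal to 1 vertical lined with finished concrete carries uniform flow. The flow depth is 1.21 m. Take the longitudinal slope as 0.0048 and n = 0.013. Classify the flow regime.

supercritical

For a triangular section with side slope z = 2.4: A = zy² = 2.4×1.21² = 3.514 m²; P = 2y√(1+z²) = 2×1.21×2.6 = 6.292 m.
Hydraulic radius R = A/P = 3.514/6.292 = 0.5585 m.
V = (1/n) R^(2/3) √S = (1/0.013) × 0.5585^(2/3) × √0.0048 = 3.614 m/s. Hydraulic depth D_h = A/T = 3.514/5.808 = 0.605 m.
Froude number Fr = V/√(g·D_h) = 3.614/√(9.81×0.605) = 1.48, which is greater than 1, so the flow is supercritical.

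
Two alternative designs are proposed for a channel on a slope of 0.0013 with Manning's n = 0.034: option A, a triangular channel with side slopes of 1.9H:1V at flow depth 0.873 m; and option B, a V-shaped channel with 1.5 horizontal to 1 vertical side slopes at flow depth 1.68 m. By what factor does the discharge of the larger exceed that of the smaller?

Channel A: For a triangular section with side slope z = 1.9: A = zy² = 1.9×0.873² = 1.448 m²; P = 2y√(1+z²) = 2×0.873×2.147 = 3.749 m. Hydraulic radius R = A/P = 1.448/3.749 = 0.3863 m. Q_A = (1/0.034)·1.448·0.3863^(2/3)·√0.0013 = 0.8145 m³/s.
Channel B: For a triangular section with side slope z = 1.5: A = zy² = 1.5×1.68² = 4.234 m²; P = 2y√(1+z²) = 2×1.68×1.803 = 6.057 m. Hydraulic radius R = A/P = 4.234/6.057 = 0.6989 m. Q_B = (1/0.034)·4.234·0.6989^(2/3)·√0.0013 = 3.536 m³/s.
The larger discharge is 3.536 m³/s and the smaller is 0.8145 m³/s; the ratio is 4.34.

4.34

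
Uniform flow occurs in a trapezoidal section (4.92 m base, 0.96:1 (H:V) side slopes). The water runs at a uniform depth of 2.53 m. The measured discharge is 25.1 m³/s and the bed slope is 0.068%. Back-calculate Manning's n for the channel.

n = 0.026

With bottom width b = 4.92 m and side slope z = 0.96: A = (b + zy)y = (4.92 + 0.96×2.53)×2.53 = 18.59 m²; P = b + 2y√(1+z²) = 4.92 + 2×2.53×1.386 = 11.93 m.
Hydraulic radius R = A/P = 18.59/11.93 = 1.558 m.
Rearranging Manning's equation: n = (1/Q) A R^(2/3) S^(1/2) = (1/25.1) × 18.59 × 1.558^(2/3) × √0.00068 = 0.026.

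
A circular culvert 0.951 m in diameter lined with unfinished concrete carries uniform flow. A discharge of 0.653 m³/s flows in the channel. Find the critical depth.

At critical depth, Q² T / (g A³) = 1, i.e. A³/T = Q²/g = 0.653²/9.81 = 0.04347.
Try y = 0.348 m: A³/T = 0.01423 — too small.
Try y = 0.558 m: A³/T = 0.08681 — too large.
Try y = 0.466 m: A³/T = 0.04361 — close enough.

y_c = 0.466 m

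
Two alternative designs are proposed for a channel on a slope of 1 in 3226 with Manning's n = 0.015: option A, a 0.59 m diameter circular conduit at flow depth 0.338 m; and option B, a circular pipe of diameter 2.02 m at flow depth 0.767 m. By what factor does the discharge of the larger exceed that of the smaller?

13

Channel A: For a circular section of diameter D = 0.59 m at depth y = 0.338 m, the central angle is θ = 2 arccos(1 − 2y/D) = 3.434 rad. Then A = (D²/8)(θ − sin θ) = 0.162 m² and P = Dθ/2 = 1.013 m. Hydraulic radius R = A/P = 0.162/1.013 = 0.1599 m. Q_A = (1/0.015)·0.162·0.1599^(2/3)·√0.00031 = 0.05601 m³/s.
Channel B: For a circular section of diameter D = 2.02 m at depth y = 0.767 m, the central angle is θ = 2 arccos(1 − 2y/D) = 2.656 rad. Then A = (D²/8)(θ − sin θ) = 1.116 m² and P = Dθ/2 = 2.682 m. Hydraulic radius R = A/P = 1.116/2.682 = 0.4162 m. Q_B = (1/0.015)·1.116·0.4162^(2/3)·√0.00031 = 0.7304 m³/s.
The larger discharge is 0.7304 m³/s and the smaller is 0.05601 m³/s; the ratio is 13.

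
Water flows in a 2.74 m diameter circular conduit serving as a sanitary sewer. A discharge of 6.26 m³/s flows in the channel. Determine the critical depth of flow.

y_c = 1.1 m

At critical depth, Q² T / (g A³) = 1, i.e. A³/T = Q²/g = 6.26²/9.81 = 3.995.
Trying y = 0.944 m: A³/T = 2.24 — short.
Trying y = 1.26 m: A³/T = 6.792 — over.
Trying y = 1.1 m: A³/T = 4.036 — ≈ 3.995.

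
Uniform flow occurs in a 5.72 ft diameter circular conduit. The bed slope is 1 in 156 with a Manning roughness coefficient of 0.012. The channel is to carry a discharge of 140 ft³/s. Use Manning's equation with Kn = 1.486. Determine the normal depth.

Manning's equation rearranged: A R^(2/3) = nQ / (1.486·√S) = 0.012 × 140 / (1.486 × √0.00641) = 14.12.
At y = 2.11 ft: A R^(2/3) = 9.464 — short.
At y = 3.36 ft: A R^(2/3) = 21.21 — over.
At y = 2.63 ft: A R^(2/3) = 14.11 — matches.

y_n = 2.63 ft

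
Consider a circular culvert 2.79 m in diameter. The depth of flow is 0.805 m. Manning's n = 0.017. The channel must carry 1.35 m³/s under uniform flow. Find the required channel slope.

For a circular section of diameter D = 2.79 m at depth y = 0.805 m, the central angle is θ = 2 arccos(1 − 2y/D) = 2.268 rad. Then A = (D²/8)(θ − sin θ) = 1.461 m² and P = Dθ/2 = 3.164 m.
Hydraulic radius R = A/P = 1.461/3.164 = 0.4618 m.
From Manning's equation, S = [nQ / (1 A R^(2/3))]² = [0.017 × 1.35 / (1 × 1.461 × 0.4618^(2/3))]² = 0.000691.

S = 0.000691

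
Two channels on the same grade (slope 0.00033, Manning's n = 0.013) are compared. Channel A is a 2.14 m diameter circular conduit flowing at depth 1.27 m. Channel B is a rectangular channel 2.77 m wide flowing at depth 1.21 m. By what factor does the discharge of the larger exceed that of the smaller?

Channel A: For a circular section of diameter D = 2.14 m at depth y = 1.27 m, the central angle is θ = 2 arccos(1 − 2y/D) = 3.518 rad. Then A = (D²/8)(θ − sin θ) = 2.224 m² and P = Dθ/2 = 3.764 m. Hydraulic radius R = A/P = 2.224/3.764 = 0.5909 m. Q_A = (1/0.013)·2.224·0.5909^(2/3)·√0.00033 = 2.188 m³/s.
Channel B: Flow area A = b·y = 2.77 × 1.21 = 3.352 m². Wetted perimeter P = b + 2y = 2.77 + 2×1.21 = 5.19 m. Hydraulic radius R = A/P = 3.352/5.19 = 0.6458 m. Q_B = (1/0.013)·3.352·0.6458^(2/3)·√0.00033 = 3.499 m³/s.
The larger discharge is 3.499 m³/s and the smaller is 2.188 m³/s; the ratio is 1.6.

1.6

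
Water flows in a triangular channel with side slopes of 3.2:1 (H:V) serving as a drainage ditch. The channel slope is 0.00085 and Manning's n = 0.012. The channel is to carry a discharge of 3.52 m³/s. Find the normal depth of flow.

Manning's equation rearranged: A R^(2/3) = nQ / (1·√S) = 0.012 × 3.52 / (√0.00085) = 1.449.
At y = 0.634 m: A R^(2/3) = 0.5797 — short.
At y = 0.999 m: A R^(2/3) = 1.949 — over.
At y = 0.894 m: A R^(2/3) = 1.449 — matches.

y_n = 0.894 m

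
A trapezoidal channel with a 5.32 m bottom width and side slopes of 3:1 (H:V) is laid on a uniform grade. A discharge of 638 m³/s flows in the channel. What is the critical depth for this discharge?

y_c = 5.4 m

At critical depth, Q² T / (g A³) = 1, i.e. A³/T = Q²/g = 638²/9.81 = 41490.
At y = 4.77 m: A³/T = 24190 — too small.
At y = 6.38 m: A³/T = 87170 — too large.
At y = 5.4 m: A³/T = 41600 — ≈ 41490.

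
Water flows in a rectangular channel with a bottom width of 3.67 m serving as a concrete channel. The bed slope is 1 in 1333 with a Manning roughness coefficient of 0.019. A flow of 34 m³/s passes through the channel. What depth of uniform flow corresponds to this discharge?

Manning's equation rearranged: A R^(2/3) = nQ / (1·√S) = 0.019 × 34 / (√0.0007502) = 23.59.
Trying y = 6.11 m: A R^(2/3) = 28.21 — high.
Trying y = 5.24 m: A R^(2/3) = 23.6 — matches.

y_n = 5.24 m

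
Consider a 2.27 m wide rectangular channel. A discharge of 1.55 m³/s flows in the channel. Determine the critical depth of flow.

For a rectangular channel, critical depth y_c = (q²/g)^(1/3) where q = Q/b = 1.55/2.27 = 0.6828 m²/s.
So y_c = (0.6828²/9.81)^(1/3) = 0.362 m.

y_c = 0.362 m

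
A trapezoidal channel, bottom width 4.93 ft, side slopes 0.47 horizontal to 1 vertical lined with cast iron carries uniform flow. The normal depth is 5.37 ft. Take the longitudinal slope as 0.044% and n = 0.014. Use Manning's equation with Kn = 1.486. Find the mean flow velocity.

With bottom width b = 4.93 ft and side slope z = 0.47: A = (b + zy)y = (4.93 + 0.47×5.37)×5.37 = 40.03 ft²; P = b + 2y√(1+z²) = 4.93 + 2×5.37×1.105 = 16.8 ft.
Hydraulic radius R = A/P = 40.03/16.8 = 2.383 ft.
From Manning's equation, V = (1.486/n) R^(2/3) S^(1/2) = (1.486/0.014) × 2.383^(2/3) × 0.00044^(1/2) = 3.97 ft/s.

V = 3.97 ft/s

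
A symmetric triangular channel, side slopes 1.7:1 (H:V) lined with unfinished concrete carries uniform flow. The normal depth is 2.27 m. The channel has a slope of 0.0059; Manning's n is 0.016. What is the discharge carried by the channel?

Q = 41.4 m³/s

For a triangular section with side slope z = 1.7: A = zy² = 1.7×2.27² = 8.76 m²; P = 2y√(1+z²) = 2×2.27×1.972 = 8.954 m.
Hydraulic radius R = A/P = 8.76/8.954 = 0.9783 m.
Manning's equation: Q = (1/n) A R^(2/3) S^(1/2) = (1/0.016) × 8.76 × 0.9783^(2/3) × 0.0059^(1/2) = 41.4 m³/s.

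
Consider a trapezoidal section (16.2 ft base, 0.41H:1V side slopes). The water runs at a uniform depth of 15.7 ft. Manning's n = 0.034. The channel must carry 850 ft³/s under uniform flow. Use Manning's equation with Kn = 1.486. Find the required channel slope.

With bottom width b = 16.2 ft and side slope z = 0.41: A = (b + zy)y = (16.2 + 0.41×15.7)×15.7 = 355.4 ft²; P = b + 2y√(1+z²) = 16.2 + 2×15.7×1.081 = 50.14 ft.
Hydraulic radius R = A/P = 355.4/50.14 = 7.089 ft.
From Manning's equation, S = [nQ / (1.486 A R^(2/3))]² = [0.034 × 850 / (1.486 × 355.4 × 7.089^(2/3))]² = 0.00022.

S = 0.00022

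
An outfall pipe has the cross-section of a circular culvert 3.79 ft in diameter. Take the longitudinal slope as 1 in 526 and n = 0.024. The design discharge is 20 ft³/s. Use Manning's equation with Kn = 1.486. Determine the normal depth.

y_n = 2.29 ft

Manning's equation rearranged: A R^(2/3) = nQ / (1.486·√S) = 0.024 × 20 / (1.486 × √0.001901) = 7.408.
Trying y = 2.91 ft: A R^(2/3) = 10.19 — over.
Trying y = 2.29 ft: A R^(2/3) = 7.39 — ≈ 7.408.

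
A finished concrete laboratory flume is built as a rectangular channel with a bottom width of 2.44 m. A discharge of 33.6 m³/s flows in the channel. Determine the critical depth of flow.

For a rectangular channel, critical depth y_c = (q²/g)^(1/3) where q = Q/b = 33.6/2.44 = 13.77 m²/s.
So y_c = (13.77²/9.81)^(1/3) = 2.68 m.

y_c = 2.68 m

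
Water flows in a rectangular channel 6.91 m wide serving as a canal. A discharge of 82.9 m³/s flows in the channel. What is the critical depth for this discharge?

y_c = 2.45 m

For a rectangular channel, critical depth y_c = (q²/g)^(1/3) where q = Q/b = 82.9/6.91 = 12 m²/s.
So y_c = (12²/9.81)^(1/3) = 2.45 m.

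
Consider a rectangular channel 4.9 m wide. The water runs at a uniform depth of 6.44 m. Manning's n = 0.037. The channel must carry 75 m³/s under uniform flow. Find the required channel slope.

Flow area A = b·y = 4.9 × 6.44 = 31.56 m². Wetted perimeter P = b + 2y = 4.9 + 2×6.44 = 17.78 m.
Hydraulic radius R = A/P = 31.56/17.78 = 1.775 m.
From Manning's equation, S = [nQ / (1 A R^(2/3))]² = [0.037 × 75 / (1 × 31.56 × 1.775^(2/3))]² = 0.0036.

S = 0.0036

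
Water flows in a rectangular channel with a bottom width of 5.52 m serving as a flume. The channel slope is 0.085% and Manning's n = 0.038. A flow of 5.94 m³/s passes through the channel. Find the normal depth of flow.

y_n = 1.45 m

Manning's equation rearranged: A R^(2/3) = nQ / (1·√S) = 0.038 × 5.94 / (√0.00085) = 7.742.
Try y = 1.14 m: A R^(2/3) = 5.454 — short.
Try y = 1.71 m: A R^(2/3) = 9.787 — over.
Try y = 1.45 m: A R^(2/3) = 7.738 — matches.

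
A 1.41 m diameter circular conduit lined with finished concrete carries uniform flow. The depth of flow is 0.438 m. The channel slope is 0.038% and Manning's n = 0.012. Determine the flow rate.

For a circular section of diameter D = 1.41 m at depth y = 0.438 m, the central angle is θ = 2 arccos(1 − 2y/D) = 2.365 rad. Then A = (D²/8)(θ − sin θ) = 0.4135 m² and P = Dθ/2 = 1.667 m.
Hydraulic radius R = A/P = 0.4135/1.667 = 0.248 m.
Manning's equation: Q = (1/n) A R^(2/3) S^(1/2) = (1/0.012) × 0.4135 × 0.248^(2/3) × 0.00038^(1/2) = 0.265 m³/s.

Q = 0.265 m³/s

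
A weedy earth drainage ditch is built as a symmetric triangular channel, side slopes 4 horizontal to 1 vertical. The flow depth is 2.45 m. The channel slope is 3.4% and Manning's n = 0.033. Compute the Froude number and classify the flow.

supercritical

For a triangular section with side slope z = 4: A = zy² = 4×2.45² = 24.01 m²; P = 2y√(1+z²) = 2×2.45×4.123 = 20.2 m.
Hydraulic radius R = A/P = 24.01/20.2 = 1.188 m.
V = (1/n) R^(2/3) √S = (1/0.033) × 1.188^(2/3) × √0.034 = 6.269 m/s. Hydraulic depth D_h = A/T = 24.01/19.6 = 1.225 m.
Froude number Fr = V/√(g·D_h) = 6.269/√(9.81×1.225) = 1.81, which is greater than 1, so the flow is supercritical.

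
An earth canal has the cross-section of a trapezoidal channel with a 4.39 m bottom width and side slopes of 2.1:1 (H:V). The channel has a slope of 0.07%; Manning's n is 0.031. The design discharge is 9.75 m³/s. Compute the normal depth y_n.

y_n = 1.51 m

Manning's equation rearranged: A R^(2/3) = nQ / (1·√S) = 0.031 × 9.75 / (√0.0007) = 11.42.
At y = 1.05 m: A R^(2/3) = 5.699 — too small.
At y = 1.51 m: A R^(2/3) = 11.42 — ≈ 11.42.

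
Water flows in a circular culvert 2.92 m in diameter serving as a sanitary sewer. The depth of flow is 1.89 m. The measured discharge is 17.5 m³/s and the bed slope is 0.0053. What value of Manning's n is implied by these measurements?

n = 0.017

For a circular section of diameter D = 2.92 m at depth y = 1.89 m, the central angle is θ = 2 arccos(1 − 2y/D) = 3.74 rad. Then A = (D²/8)(θ − sin θ) = 4.586 m² and P = Dθ/2 = 5.46 m.
Hydraulic radius R = A/P = 4.586/5.46 = 0.8399 m.
Rearranging Manning's equation: n = (1/Q) A R^(2/3) S^(1/2) = (1/17.5) × 4.586 × 0.8399^(2/3) × √0.0053 = 0.017.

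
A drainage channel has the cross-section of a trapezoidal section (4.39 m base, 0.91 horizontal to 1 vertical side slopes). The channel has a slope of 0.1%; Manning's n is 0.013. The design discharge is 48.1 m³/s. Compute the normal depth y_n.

y_n = 2.37 m

Manning's equation rearranged: A R^(2/3) = nQ / (1·√S) = 0.013 × 48.1 / (√0.001) = 19.77.
Try y = 2.81 m: A R^(2/3) = 27.02 — high.
Try y = 2.04 m: A R^(2/3) = 15.07 — low.
Try y = 2.37 m: A R^(2/3) = 19.76 — close enough.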